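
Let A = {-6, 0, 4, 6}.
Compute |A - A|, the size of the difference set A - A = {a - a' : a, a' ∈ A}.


A - A = {a - a' : a, a' ∈ A}; |A| = 4.
Bounds: 2|A|-1 ≤ |A - A| ≤ |A|² - |A| + 1, i.e. 7 ≤ |A - A| ≤ 13.
Note: 0 ∈ A - A always (from a - a). The set is symmetric: if d ∈ A - A then -d ∈ A - A.
Enumerate nonzero differences d = a - a' with a > a' (then include -d):
Positive differences: {2, 4, 6, 10, 12}
Full difference set: {0} ∪ (positive diffs) ∪ (negative diffs).
|A - A| = 1 + 2·5 = 11 (matches direct enumeration: 11).

|A - A| = 11


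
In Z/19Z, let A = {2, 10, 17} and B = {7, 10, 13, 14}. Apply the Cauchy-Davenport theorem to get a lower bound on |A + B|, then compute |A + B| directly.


Cauchy-Davenport: |A + B| ≥ min(p, |A| + |B| - 1) for A, B nonempty in Z/pZ.
|A| = 3, |B| = 4, p = 19.
CD lower bound = min(19, 3 + 4 - 1) = min(19, 6) = 6.
Compute A + B mod 19 directly:
a = 2: 2+7=9, 2+10=12, 2+13=15, 2+14=16
a = 10: 10+7=17, 10+10=1, 10+13=4, 10+14=5
a = 17: 17+7=5, 17+10=8, 17+13=11, 17+14=12
A + B = {1, 4, 5, 8, 9, 11, 12, 15, 16, 17}, so |A + B| = 10.
Verify: 10 ≥ 6? Yes ✓.

CD lower bound = 6, actual |A + B| = 10.


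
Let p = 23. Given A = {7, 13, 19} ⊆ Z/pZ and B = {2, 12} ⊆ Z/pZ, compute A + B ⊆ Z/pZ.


Work in Z/23Z: reduce every sum a + b modulo 23.
Enumerate all 6 pairs:
a = 7: 7+2=9, 7+12=19
a = 13: 13+2=15, 13+12=2
a = 19: 19+2=21, 19+12=8
Distinct residues collected: {2, 8, 9, 15, 19, 21}
|A + B| = 6 (out of 23 total residues).

A + B = {2, 8, 9, 15, 19, 21}


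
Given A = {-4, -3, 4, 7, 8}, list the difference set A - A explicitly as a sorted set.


A - A = {a - a' : a, a' ∈ A}.
Compute a - a' for each ordered pair (a, a'):
a = -4: -4--4=0, -4--3=-1, -4-4=-8, -4-7=-11, -4-8=-12
a = -3: -3--4=1, -3--3=0, -3-4=-7, -3-7=-10, -3-8=-11
a = 4: 4--4=8, 4--3=7, 4-4=0, 4-7=-3, 4-8=-4
a = 7: 7--4=11, 7--3=10, 7-4=3, 7-7=0, 7-8=-1
a = 8: 8--4=12, 8--3=11, 8-4=4, 8-7=1, 8-8=0
Collecting distinct values (and noting 0 appears from a-a):
A - A = {-12, -11, -10, -8, -7, -4, -3, -1, 0, 1, 3, 4, 7, 8, 10, 11, 12}
|A - A| = 17

A - A = {-12, -11, -10, -8, -7, -4, -3, -1, 0, 1, 3, 4, 7, 8, 10, 11, 12}


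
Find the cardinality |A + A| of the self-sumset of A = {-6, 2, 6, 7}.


A + A = {a + a' : a, a' ∈ A}; |A| = 4.
General bounds: 2|A| - 1 ≤ |A + A| ≤ |A|(|A|+1)/2, i.e. 7 ≤ |A + A| ≤ 10.
Lower bound 2|A|-1 is attained iff A is an arithmetic progression.
Enumerate sums a + a' for a ≤ a' (symmetric, so this suffices):
a = -6: -6+-6=-12, -6+2=-4, -6+6=0, -6+7=1
a = 2: 2+2=4, 2+6=8, 2+7=9
a = 6: 6+6=12, 6+7=13
a = 7: 7+7=14
Distinct sums: {-12, -4, 0, 1, 4, 8, 9, 12, 13, 14}
|A + A| = 10

|A + A| = 10


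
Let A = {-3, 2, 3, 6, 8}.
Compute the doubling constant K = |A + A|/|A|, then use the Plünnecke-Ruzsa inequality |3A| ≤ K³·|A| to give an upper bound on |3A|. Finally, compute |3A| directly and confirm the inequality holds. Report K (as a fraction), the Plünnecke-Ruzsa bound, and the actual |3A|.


|A| = 5.
Step 1: Compute A + A by enumerating all 25 pairs.
A + A = {-6, -1, 0, 3, 4, 5, 6, 8, 9, 10, 11, 12, 14, 16}, so |A + A| = 14.
Step 2: Doubling constant K = |A + A|/|A| = 14/5 = 14/5 ≈ 2.8000.
Step 3: Plünnecke-Ruzsa gives |3A| ≤ K³·|A| = (2.8000)³ · 5 ≈ 109.7600.
Step 4: Compute 3A = A + A + A directly by enumerating all triples (a,b,c) ∈ A³; |3A| = 25.
Step 5: Check 25 ≤ 109.7600? Yes ✓.

K = 14/5, Plünnecke-Ruzsa bound K³|A| ≈ 109.7600, |3A| = 25, inequality holds.


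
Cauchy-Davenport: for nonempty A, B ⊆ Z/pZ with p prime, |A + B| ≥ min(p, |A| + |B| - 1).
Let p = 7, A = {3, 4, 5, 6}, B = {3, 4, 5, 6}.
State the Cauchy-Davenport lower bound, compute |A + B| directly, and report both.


Cauchy-Davenport: |A + B| ≥ min(p, |A| + |B| - 1) for A, B nonempty in Z/pZ.
|A| = 4, |B| = 4, p = 7.
CD lower bound = min(7, 4 + 4 - 1) = min(7, 7) = 7.
Compute A + B mod 7 directly:
a = 3: 3+3=6, 3+4=0, 3+5=1, 3+6=2
a = 4: 4+3=0, 4+4=1, 4+5=2, 4+6=3
a = 5: 5+3=1, 5+4=2, 5+5=3, 5+6=4
a = 6: 6+3=2, 6+4=3, 6+5=4, 6+6=5
A + B = {0, 1, 2, 3, 4, 5, 6}, so |A + B| = 7.
Verify: 7 ≥ 7? Yes ✓.

CD lower bound = 7, actual |A + B| = 7.


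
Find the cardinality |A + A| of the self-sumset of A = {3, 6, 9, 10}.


A + A = {a + a' : a, a' ∈ A}; |A| = 4.
General bounds: 2|A| - 1 ≤ |A + A| ≤ |A|(|A|+1)/2, i.e. 7 ≤ |A + A| ≤ 10.
Lower bound 2|A|-1 is attained iff A is an arithmetic progression.
Enumerate sums a + a' for a ≤ a' (symmetric, so this suffices):
a = 3: 3+3=6, 3+6=9, 3+9=12, 3+10=13
a = 6: 6+6=12, 6+9=15, 6+10=16
a = 9: 9+9=18, 9+10=19
a = 10: 10+10=20
Distinct sums: {6, 9, 12, 13, 15, 16, 18, 19, 20}
|A + A| = 9

|A + A| = 9


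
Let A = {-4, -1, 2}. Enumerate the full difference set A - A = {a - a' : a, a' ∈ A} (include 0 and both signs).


A - A = {a - a' : a, a' ∈ A}.
Compute a - a' for each ordered pair (a, a'):
a = -4: -4--4=0, -4--1=-3, -4-2=-6
a = -1: -1--4=3, -1--1=0, -1-2=-3
a = 2: 2--4=6, 2--1=3, 2-2=0
Collecting distinct values (and noting 0 appears from a-a):
A - A = {-6, -3, 0, 3, 6}
|A - A| = 5

A - A = {-6, -3, 0, 3, 6}


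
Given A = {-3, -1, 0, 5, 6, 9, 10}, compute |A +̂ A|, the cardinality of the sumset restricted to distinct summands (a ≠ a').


Restricted sumset: A +̂ A = {a + a' : a ∈ A, a' ∈ A, a ≠ a'}.
Equivalently, take A + A and drop any sum 2a that is achievable ONLY as a + a for a ∈ A (i.e. sums representable only with equal summands).
Enumerate pairs (a, a') with a < a' (symmetric, so each unordered pair gives one sum; this covers all a ≠ a'):
  -3 + -1 = -4
  -3 + 0 = -3
  -3 + 5 = 2
  -3 + 6 = 3
  -3 + 9 = 6
  -3 + 10 = 7
  -1 + 0 = -1
  -1 + 5 = 4
  -1 + 6 = 5
  -1 + 9 = 8
  -1 + 10 = 9
  0 + 5 = 5
  0 + 6 = 6
  0 + 9 = 9
  0 + 10 = 10
  5 + 6 = 11
  5 + 9 = 14
  5 + 10 = 15
  6 + 9 = 15
  6 + 10 = 16
  9 + 10 = 19
Collected distinct sums: {-4, -3, -1, 2, 3, 4, 5, 6, 7, 8, 9, 10, 11, 14, 15, 16, 19}
|A +̂ A| = 17
(Reference bound: |A +̂ A| ≥ 2|A| - 3 for |A| ≥ 2, with |A| = 7 giving ≥ 11.)

|A +̂ A| = 17


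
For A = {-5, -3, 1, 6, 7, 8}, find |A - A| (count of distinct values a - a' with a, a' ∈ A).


A - A = {a - a' : a, a' ∈ A}; |A| = 6.
Bounds: 2|A|-1 ≤ |A - A| ≤ |A|² - |A| + 1, i.e. 11 ≤ |A - A| ≤ 31.
Note: 0 ∈ A - A always (from a - a). The set is symmetric: if d ∈ A - A then -d ∈ A - A.
Enumerate nonzero differences d = a - a' with a > a' (then include -d):
Positive differences: {1, 2, 4, 5, 6, 7, 9, 10, 11, 12, 13}
Full difference set: {0} ∪ (positive diffs) ∪ (negative diffs).
|A - A| = 1 + 2·11 = 23 (matches direct enumeration: 23).

|A - A| = 23


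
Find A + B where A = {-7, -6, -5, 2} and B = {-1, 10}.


A + B = {a + b : a ∈ A, b ∈ B}.
Enumerate all |A|·|B| = 4·2 = 8 pairs (a, b) and collect distinct sums.
a = -7: -7+-1=-8, -7+10=3
a = -6: -6+-1=-7, -6+10=4
a = -5: -5+-1=-6, -5+10=5
a = 2: 2+-1=1, 2+10=12
Collecting distinct sums: A + B = {-8, -7, -6, 1, 3, 4, 5, 12}
|A + B| = 8

A + B = {-8, -7, -6, 1, 3, 4, 5, 12}


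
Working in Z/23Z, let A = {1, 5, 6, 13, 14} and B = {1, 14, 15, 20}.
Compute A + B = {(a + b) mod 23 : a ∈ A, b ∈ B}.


Work in Z/23Z: reduce every sum a + b modulo 23.
Enumerate all 20 pairs:
a = 1: 1+1=2, 1+14=15, 1+15=16, 1+20=21
a = 5: 5+1=6, 5+14=19, 5+15=20, 5+20=2
a = 6: 6+1=7, 6+14=20, 6+15=21, 6+20=3
a = 13: 13+1=14, 13+14=4, 13+15=5, 13+20=10
a = 14: 14+1=15, 14+14=5, 14+15=6, 14+20=11
Distinct residues collected: {2, 3, 4, 5, 6, 7, 10, 11, 14, 15, 16, 19, 20, 21}
|A + B| = 14 (out of 23 total residues).

A + B = {2, 3, 4, 5, 6, 7, 10, 11, 14, 15, 16, 19, 20, 21}


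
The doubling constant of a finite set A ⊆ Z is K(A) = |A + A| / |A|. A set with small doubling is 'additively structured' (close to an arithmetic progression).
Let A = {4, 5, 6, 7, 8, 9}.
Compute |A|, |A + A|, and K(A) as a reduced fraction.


|A| = 6.
Compute A + A by enumerating all 36 pairs.
A + A = {8, 9, 10, 11, 12, 13, 14, 15, 16, 17, 18}, so |A + A| = 11.
K = |A + A| / |A| = 11/6 (already in lowest terms) ≈ 1.8333.
Reference: AP of size 6 gives K = 11/6 ≈ 1.8333; a fully generic set of size 6 gives K ≈ 3.5000.

|A| = 6, |A + A| = 11, K = 11/6.


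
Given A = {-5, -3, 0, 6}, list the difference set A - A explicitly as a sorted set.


A - A = {a - a' : a, a' ∈ A}.
Compute a - a' for each ordered pair (a, a'):
a = -5: -5--5=0, -5--3=-2, -5-0=-5, -5-6=-11
a = -3: -3--5=2, -3--3=0, -3-0=-3, -3-6=-9
a = 0: 0--5=5, 0--3=3, 0-0=0, 0-6=-6
a = 6: 6--5=11, 6--3=9, 6-0=6, 6-6=0
Collecting distinct values (and noting 0 appears from a-a):
A - A = {-11, -9, -6, -5, -3, -2, 0, 2, 3, 5, 6, 9, 11}
|A - A| = 13

A - A = {-11, -9, -6, -5, -3, -2, 0, 2, 3, 5, 6, 9, 11}


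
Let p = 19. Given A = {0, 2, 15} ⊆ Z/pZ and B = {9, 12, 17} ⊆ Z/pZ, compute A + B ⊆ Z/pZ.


Work in Z/19Z: reduce every sum a + b modulo 19.
Enumerate all 9 pairs:
a = 0: 0+9=9, 0+12=12, 0+17=17
a = 2: 2+9=11, 2+12=14, 2+17=0
a = 15: 15+9=5, 15+12=8, 15+17=13
Distinct residues collected: {0, 5, 8, 9, 11, 12, 13, 14, 17}
|A + B| = 9 (out of 19 total residues).

A + B = {0, 5, 8, 9, 11, 12, 13, 14, 17}


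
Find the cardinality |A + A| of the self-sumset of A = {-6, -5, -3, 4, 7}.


A + A = {a + a' : a, a' ∈ A}; |A| = 5.
General bounds: 2|A| - 1 ≤ |A + A| ≤ |A|(|A|+1)/2, i.e. 9 ≤ |A + A| ≤ 15.
Lower bound 2|A|-1 is attained iff A is an arithmetic progression.
Enumerate sums a + a' for a ≤ a' (symmetric, so this suffices):
a = -6: -6+-6=-12, -6+-5=-11, -6+-3=-9, -6+4=-2, -6+7=1
a = -5: -5+-5=-10, -5+-3=-8, -5+4=-1, -5+7=2
a = -3: -3+-3=-6, -3+4=1, -3+7=4
a = 4: 4+4=8, 4+7=11
a = 7: 7+7=14
Distinct sums: {-12, -11, -10, -9, -8, -6, -2, -1, 1, 2, 4, 8, 11, 14}
|A + A| = 14

|A + A| = 14


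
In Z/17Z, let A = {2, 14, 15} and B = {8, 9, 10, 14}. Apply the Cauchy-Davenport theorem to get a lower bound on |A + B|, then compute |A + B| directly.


Cauchy-Davenport: |A + B| ≥ min(p, |A| + |B| - 1) for A, B nonempty in Z/pZ.
|A| = 3, |B| = 4, p = 17.
CD lower bound = min(17, 3 + 4 - 1) = min(17, 6) = 6.
Compute A + B mod 17 directly:
a = 2: 2+8=10, 2+9=11, 2+10=12, 2+14=16
a = 14: 14+8=5, 14+9=6, 14+10=7, 14+14=11
a = 15: 15+8=6, 15+9=7, 15+10=8, 15+14=12
A + B = {5, 6, 7, 8, 10, 11, 12, 16}, so |A + B| = 8.
Verify: 8 ≥ 6? Yes ✓.

CD lower bound = 6, actual |A + B| = 8.


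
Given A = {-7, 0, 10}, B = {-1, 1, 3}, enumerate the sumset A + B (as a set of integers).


A + B = {a + b : a ∈ A, b ∈ B}.
Enumerate all |A|·|B| = 3·3 = 9 pairs (a, b) and collect distinct sums.
a = -7: -7+-1=-8, -7+1=-6, -7+3=-4
a = 0: 0+-1=-1, 0+1=1, 0+3=3
a = 10: 10+-1=9, 10+1=11, 10+3=13
Collecting distinct sums: A + B = {-8, -6, -4, -1, 1, 3, 9, 11, 13}
|A + B| = 9

A + B = {-8, -6, -4, -1, 1, 3, 9, 11, 13}


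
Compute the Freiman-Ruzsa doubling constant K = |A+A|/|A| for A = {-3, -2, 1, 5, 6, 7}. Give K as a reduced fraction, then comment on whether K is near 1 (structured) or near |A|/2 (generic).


|A| = 6.
Compute A + A by enumerating all 36 pairs.
A + A = {-6, -5, -4, -2, -1, 2, 3, 4, 5, 6, 7, 8, 10, 11, 12, 13, 14}, so |A + A| = 17.
K = |A + A| / |A| = 17/6 (already in lowest terms) ≈ 2.8333.
Reference: AP of size 6 gives K = 11/6 ≈ 1.8333; a fully generic set of size 6 gives K ≈ 3.5000.

|A| = 6, |A + A| = 17, K = 17/6.


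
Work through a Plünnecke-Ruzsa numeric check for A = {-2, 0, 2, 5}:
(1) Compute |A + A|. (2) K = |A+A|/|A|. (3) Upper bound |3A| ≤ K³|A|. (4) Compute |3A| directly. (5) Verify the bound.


|A| = 4.
Step 1: Compute A + A by enumerating all 16 pairs.
A + A = {-4, -2, 0, 2, 3, 4, 5, 7, 10}, so |A + A| = 9.
Step 2: Doubling constant K = |A + A|/|A| = 9/4 = 9/4 ≈ 2.2500.
Step 3: Plünnecke-Ruzsa gives |3A| ≤ K³·|A| = (2.2500)³ · 4 ≈ 45.5625.
Step 4: Compute 3A = A + A + A directly by enumerating all triples (a,b,c) ∈ A³; |3A| = 16.
Step 5: Check 16 ≤ 45.5625? Yes ✓.

K = 9/4, Plünnecke-Ruzsa bound K³|A| ≈ 45.5625, |3A| = 16, inequality holds.


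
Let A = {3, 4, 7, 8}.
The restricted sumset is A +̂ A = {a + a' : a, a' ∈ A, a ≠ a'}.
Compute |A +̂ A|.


Restricted sumset: A +̂ A = {a + a' : a ∈ A, a' ∈ A, a ≠ a'}.
Equivalently, take A + A and drop any sum 2a that is achievable ONLY as a + a for a ∈ A (i.e. sums representable only with equal summands).
Enumerate pairs (a, a') with a < a' (symmetric, so each unordered pair gives one sum; this covers all a ≠ a'):
  3 + 4 = 7
  3 + 7 = 10
  3 + 8 = 11
  4 + 7 = 11
  4 + 8 = 12
  7 + 8 = 15
Collected distinct sums: {7, 10, 11, 12, 15}
|A +̂ A| = 5
(Reference bound: |A +̂ A| ≥ 2|A| - 3 for |A| ≥ 2, with |A| = 4 giving ≥ 5.)

|A +̂ A| = 5


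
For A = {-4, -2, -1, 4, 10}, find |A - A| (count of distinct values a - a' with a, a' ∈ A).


A - A = {a - a' : a, a' ∈ A}; |A| = 5.
Bounds: 2|A|-1 ≤ |A - A| ≤ |A|² - |A| + 1, i.e. 9 ≤ |A - A| ≤ 21.
Note: 0 ∈ A - A always (from a - a). The set is symmetric: if d ∈ A - A then -d ∈ A - A.
Enumerate nonzero differences d = a - a' with a > a' (then include -d):
Positive differences: {1, 2, 3, 5, 6, 8, 11, 12, 14}
Full difference set: {0} ∪ (positive diffs) ∪ (negative diffs).
|A - A| = 1 + 2·9 = 19 (matches direct enumeration: 19).

|A - A| = 19


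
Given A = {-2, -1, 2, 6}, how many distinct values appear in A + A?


A + A = {a + a' : a, a' ∈ A}; |A| = 4.
General bounds: 2|A| - 1 ≤ |A + A| ≤ |A|(|A|+1)/2, i.e. 7 ≤ |A + A| ≤ 10.
Lower bound 2|A|-1 is attained iff A is an arithmetic progression.
Enumerate sums a + a' for a ≤ a' (symmetric, so this suffices):
a = -2: -2+-2=-4, -2+-1=-3, -2+2=0, -2+6=4
a = -1: -1+-1=-2, -1+2=1, -1+6=5
a = 2: 2+2=4, 2+6=8
a = 6: 6+6=12
Distinct sums: {-4, -3, -2, 0, 1, 4, 5, 8, 12}
|A + A| = 9

|A + A| = 9


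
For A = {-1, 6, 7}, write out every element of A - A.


A - A = {a - a' : a, a' ∈ A}.
Compute a - a' for each ordered pair (a, a'):
a = -1: -1--1=0, -1-6=-7, -1-7=-8
a = 6: 6--1=7, 6-6=0, 6-7=-1
a = 7: 7--1=8, 7-6=1, 7-7=0
Collecting distinct values (and noting 0 appears from a-a):
A - A = {-8, -7, -1, 0, 1, 7, 8}
|A - A| = 7

A - A = {-8, -7, -1, 0, 1, 7, 8}


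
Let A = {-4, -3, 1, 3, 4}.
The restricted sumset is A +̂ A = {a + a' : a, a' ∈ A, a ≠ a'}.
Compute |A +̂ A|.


Restricted sumset: A +̂ A = {a + a' : a ∈ A, a' ∈ A, a ≠ a'}.
Equivalently, take A + A and drop any sum 2a that is achievable ONLY as a + a for a ∈ A (i.e. sums representable only with equal summands).
Enumerate pairs (a, a') with a < a' (symmetric, so each unordered pair gives one sum; this covers all a ≠ a'):
  -4 + -3 = -7
  -4 + 1 = -3
  -4 + 3 = -1
  -4 + 4 = 0
  -3 + 1 = -2
  -3 + 3 = 0
  -3 + 4 = 1
  1 + 3 = 4
  1 + 4 = 5
  3 + 4 = 7
Collected distinct sums: {-7, -3, -2, -1, 0, 1, 4, 5, 7}
|A +̂ A| = 9
(Reference bound: |A +̂ A| ≥ 2|A| - 3 for |A| ≥ 2, with |A| = 5 giving ≥ 7.)

|A +̂ A| = 9


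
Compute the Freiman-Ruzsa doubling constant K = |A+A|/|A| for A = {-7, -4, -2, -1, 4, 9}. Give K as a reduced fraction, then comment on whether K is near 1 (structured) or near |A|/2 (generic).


|A| = 6.
Compute A + A by enumerating all 36 pairs.
A + A = {-14, -11, -9, -8, -6, -5, -4, -3, -2, 0, 2, 3, 5, 7, 8, 13, 18}, so |A + A| = 17.
K = |A + A| / |A| = 17/6 (already in lowest terms) ≈ 2.8333.
Reference: AP of size 6 gives K = 11/6 ≈ 1.8333; a fully generic set of size 6 gives K ≈ 3.5000.

|A| = 6, |A + A| = 17, K = 17/6.


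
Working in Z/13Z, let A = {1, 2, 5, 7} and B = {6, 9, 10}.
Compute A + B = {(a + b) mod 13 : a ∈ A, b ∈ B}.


Work in Z/13Z: reduce every sum a + b modulo 13.
Enumerate all 12 pairs:
a = 1: 1+6=7, 1+9=10, 1+10=11
a = 2: 2+6=8, 2+9=11, 2+10=12
a = 5: 5+6=11, 5+9=1, 5+10=2
a = 7: 7+6=0, 7+9=3, 7+10=4
Distinct residues collected: {0, 1, 2, 3, 4, 7, 8, 10, 11, 12}
|A + B| = 10 (out of 13 total residues).

A + B = {0, 1, 2, 3, 4, 7, 8, 10, 11, 12}


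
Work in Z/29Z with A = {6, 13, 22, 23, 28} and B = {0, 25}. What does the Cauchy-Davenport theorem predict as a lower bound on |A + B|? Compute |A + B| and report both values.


Cauchy-Davenport: |A + B| ≥ min(p, |A| + |B| - 1) for A, B nonempty in Z/pZ.
|A| = 5, |B| = 2, p = 29.
CD lower bound = min(29, 5 + 2 - 1) = min(29, 6) = 6.
Compute A + B mod 29 directly:
a = 6: 6+0=6, 6+25=2
a = 13: 13+0=13, 13+25=9
a = 22: 22+0=22, 22+25=18
a = 23: 23+0=23, 23+25=19
a = 28: 28+0=28, 28+25=24
A + B = {2, 6, 9, 13, 18, 19, 22, 23, 24, 28}, so |A + B| = 10.
Verify: 10 ≥ 6? Yes ✓.

CD lower bound = 6, actual |A + B| = 10.


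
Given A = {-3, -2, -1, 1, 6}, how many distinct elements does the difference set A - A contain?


A - A = {a - a' : a, a' ∈ A}; |A| = 5.
Bounds: 2|A|-1 ≤ |A - A| ≤ |A|² - |A| + 1, i.e. 9 ≤ |A - A| ≤ 21.
Note: 0 ∈ A - A always (from a - a). The set is symmetric: if d ∈ A - A then -d ∈ A - A.
Enumerate nonzero differences d = a - a' with a > a' (then include -d):
Positive differences: {1, 2, 3, 4, 5, 7, 8, 9}
Full difference set: {0} ∪ (positive diffs) ∪ (negative diffs).
|A - A| = 1 + 2·8 = 17 (matches direct enumeration: 17).

|A - A| = 17


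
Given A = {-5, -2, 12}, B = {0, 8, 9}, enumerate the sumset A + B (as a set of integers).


A + B = {a + b : a ∈ A, b ∈ B}.
Enumerate all |A|·|B| = 3·3 = 9 pairs (a, b) and collect distinct sums.
a = -5: -5+0=-5, -5+8=3, -5+9=4
a = -2: -2+0=-2, -2+8=6, -2+9=7
a = 12: 12+0=12, 12+8=20, 12+9=21
Collecting distinct sums: A + B = {-5, -2, 3, 4, 6, 7, 12, 20, 21}
|A + B| = 9

A + B = {-5, -2, 3, 4, 6, 7, 12, 20, 21}


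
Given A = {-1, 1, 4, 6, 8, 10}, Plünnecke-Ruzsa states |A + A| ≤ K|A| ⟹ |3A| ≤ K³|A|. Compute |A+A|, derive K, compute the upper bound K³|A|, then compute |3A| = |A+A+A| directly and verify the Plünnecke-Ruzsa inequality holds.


|A| = 6.
Step 1: Compute A + A by enumerating all 36 pairs.
A + A = {-2, 0, 2, 3, 5, 7, 8, 9, 10, 11, 12, 14, 16, 18, 20}, so |A + A| = 15.
Step 2: Doubling constant K = |A + A|/|A| = 15/6 = 15/6 ≈ 2.5000.
Step 3: Plünnecke-Ruzsa gives |3A| ≤ K³·|A| = (2.5000)³ · 6 ≈ 93.7500.
Step 4: Compute 3A = A + A + A directly by enumerating all triples (a,b,c) ∈ A³; |3A| = 27.
Step 5: Check 27 ≤ 93.7500? Yes ✓.

K = 15/6, Plünnecke-Ruzsa bound K³|A| ≈ 93.7500, |3A| = 27, inequality holds.


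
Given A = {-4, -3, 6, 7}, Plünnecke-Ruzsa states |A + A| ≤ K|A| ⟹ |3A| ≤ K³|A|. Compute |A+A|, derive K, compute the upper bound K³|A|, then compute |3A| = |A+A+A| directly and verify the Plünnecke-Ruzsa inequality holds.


|A| = 4.
Step 1: Compute A + A by enumerating all 16 pairs.
A + A = {-8, -7, -6, 2, 3, 4, 12, 13, 14}, so |A + A| = 9.
Step 2: Doubling constant K = |A + A|/|A| = 9/4 = 9/4 ≈ 2.2500.
Step 3: Plünnecke-Ruzsa gives |3A| ≤ K³·|A| = (2.2500)³ · 4 ≈ 45.5625.
Step 4: Compute 3A = A + A + A directly by enumerating all triples (a,b,c) ∈ A³; |3A| = 16.
Step 5: Check 16 ≤ 45.5625? Yes ✓.

K = 9/4, Plünnecke-Ruzsa bound K³|A| ≈ 45.5625, |3A| = 16, inequality holds.


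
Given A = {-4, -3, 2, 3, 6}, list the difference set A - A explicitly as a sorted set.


A - A = {a - a' : a, a' ∈ A}.
Compute a - a' for each ordered pair (a, a'):
a = -4: -4--4=0, -4--3=-1, -4-2=-6, -4-3=-7, -4-6=-10
a = -3: -3--4=1, -3--3=0, -3-2=-5, -3-3=-6, -3-6=-9
a = 2: 2--4=6, 2--3=5, 2-2=0, 2-3=-1, 2-6=-4
a = 3: 3--4=7, 3--3=6, 3-2=1, 3-3=0, 3-6=-3
a = 6: 6--4=10, 6--3=9, 6-2=4, 6-3=3, 6-6=0
Collecting distinct values (and noting 0 appears from a-a):
A - A = {-10, -9, -7, -6, -5, -4, -3, -1, 0, 1, 3, 4, 5, 6, 7, 9, 10}
|A - A| = 17

A - A = {-10, -9, -7, -6, -5, -4, -3, -1, 0, 1, 3, 4, 5, 6, 7, 9, 10}


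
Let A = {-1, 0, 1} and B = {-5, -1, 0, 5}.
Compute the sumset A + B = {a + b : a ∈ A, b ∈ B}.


A + B = {a + b : a ∈ A, b ∈ B}.
Enumerate all |A|·|B| = 3·4 = 12 pairs (a, b) and collect distinct sums.
a = -1: -1+-5=-6, -1+-1=-2, -1+0=-1, -1+5=4
a = 0: 0+-5=-5, 0+-1=-1, 0+0=0, 0+5=5
a = 1: 1+-5=-4, 1+-1=0, 1+0=1, 1+5=6
Collecting distinct sums: A + B = {-6, -5, -4, -2, -1, 0, 1, 4, 5, 6}
|A + B| = 10

A + B = {-6, -5, -4, -2, -1, 0, 1, 4, 5, 6}


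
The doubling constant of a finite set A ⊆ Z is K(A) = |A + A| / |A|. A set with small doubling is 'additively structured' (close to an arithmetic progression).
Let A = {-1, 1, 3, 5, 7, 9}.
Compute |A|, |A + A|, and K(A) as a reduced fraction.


|A| = 6.
Compute A + A by enumerating all 36 pairs.
A + A = {-2, 0, 2, 4, 6, 8, 10, 12, 14, 16, 18}, so |A + A| = 11.
K = |A + A| / |A| = 11/6 (already in lowest terms) ≈ 1.8333.
Reference: AP of size 6 gives K = 11/6 ≈ 1.8333; a fully generic set of size 6 gives K ≈ 3.5000.

|A| = 6, |A + A| = 11, K = 11/6.


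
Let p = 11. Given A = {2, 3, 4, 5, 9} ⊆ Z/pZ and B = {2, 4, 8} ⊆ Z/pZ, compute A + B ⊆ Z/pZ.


Work in Z/11Z: reduce every sum a + b modulo 11.
Enumerate all 15 pairs:
a = 2: 2+2=4, 2+4=6, 2+8=10
a = 3: 3+2=5, 3+4=7, 3+8=0
a = 4: 4+2=6, 4+4=8, 4+8=1
a = 5: 5+2=7, 5+4=9, 5+8=2
a = 9: 9+2=0, 9+4=2, 9+8=6
Distinct residues collected: {0, 1, 2, 4, 5, 6, 7, 8, 9, 10}
|A + B| = 10 (out of 11 total residues).

A + B = {0, 1, 2, 4, 5, 6, 7, 8, 9, 10}


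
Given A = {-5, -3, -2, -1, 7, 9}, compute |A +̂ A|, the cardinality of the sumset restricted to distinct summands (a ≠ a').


Restricted sumset: A +̂ A = {a + a' : a ∈ A, a' ∈ A, a ≠ a'}.
Equivalently, take A + A and drop any sum 2a that is achievable ONLY as a + a for a ∈ A (i.e. sums representable only with equal summands).
Enumerate pairs (a, a') with a < a' (symmetric, so each unordered pair gives one sum; this covers all a ≠ a'):
  -5 + -3 = -8
  -5 + -2 = -7
  -5 + -1 = -6
  -5 + 7 = 2
  -5 + 9 = 4
  -3 + -2 = -5
  -3 + -1 = -4
  -3 + 7 = 4
  -3 + 9 = 6
  -2 + -1 = -3
  -2 + 7 = 5
  -2 + 9 = 7
  -1 + 7 = 6
  -1 + 9 = 8
  7 + 9 = 16
Collected distinct sums: {-8, -7, -6, -5, -4, -3, 2, 4, 5, 6, 7, 8, 16}
|A +̂ A| = 13
(Reference bound: |A +̂ A| ≥ 2|A| - 3 for |A| ≥ 2, with |A| = 6 giving ≥ 9.)

|A +̂ A| = 13


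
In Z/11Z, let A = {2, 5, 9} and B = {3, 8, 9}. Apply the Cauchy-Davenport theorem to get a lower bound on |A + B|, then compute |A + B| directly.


Cauchy-Davenport: |A + B| ≥ min(p, |A| + |B| - 1) for A, B nonempty in Z/pZ.
|A| = 3, |B| = 3, p = 11.
CD lower bound = min(11, 3 + 3 - 1) = min(11, 5) = 5.
Compute A + B mod 11 directly:
a = 2: 2+3=5, 2+8=10, 2+9=0
a = 5: 5+3=8, 5+8=2, 5+9=3
a = 9: 9+3=1, 9+8=6, 9+9=7
A + B = {0, 1, 2, 3, 5, 6, 7, 8, 10}, so |A + B| = 9.
Verify: 9 ≥ 5? Yes ✓.

CD lower bound = 5, actual |A + B| = 9.


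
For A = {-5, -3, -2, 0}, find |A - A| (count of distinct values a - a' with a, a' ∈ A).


A - A = {a - a' : a, a' ∈ A}; |A| = 4.
Bounds: 2|A|-1 ≤ |A - A| ≤ |A|² - |A| + 1, i.e. 7 ≤ |A - A| ≤ 13.
Note: 0 ∈ A - A always (from a - a). The set is symmetric: if d ∈ A - A then -d ∈ A - A.
Enumerate nonzero differences d = a - a' with a > a' (then include -d):
Positive differences: {1, 2, 3, 5}
Full difference set: {0} ∪ (positive diffs) ∪ (negative diffs).
|A - A| = 1 + 2·4 = 9 (matches direct enumeration: 9).

|A - A| = 9


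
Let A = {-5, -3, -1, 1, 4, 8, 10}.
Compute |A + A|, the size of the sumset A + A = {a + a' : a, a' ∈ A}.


A + A = {a + a' : a, a' ∈ A}; |A| = 7.
General bounds: 2|A| - 1 ≤ |A + A| ≤ |A|(|A|+1)/2, i.e. 13 ≤ |A + A| ≤ 28.
Lower bound 2|A|-1 is attained iff A is an arithmetic progression.
Enumerate sums a + a' for a ≤ a' (symmetric, so this suffices):
a = -5: -5+-5=-10, -5+-3=-8, -5+-1=-6, -5+1=-4, -5+4=-1, -5+8=3, -5+10=5
a = -3: -3+-3=-6, -3+-1=-4, -3+1=-2, -3+4=1, -3+8=5, -3+10=7
a = -1: -1+-1=-2, -1+1=0, -1+4=3, -1+8=7, -1+10=9
a = 1: 1+1=2, 1+4=5, 1+8=9, 1+10=11
a = 4: 4+4=8, 4+8=12, 4+10=14
a = 8: 8+8=16, 8+10=18
a = 10: 10+10=20
Distinct sums: {-10, -8, -6, -4, -2, -1, 0, 1, 2, 3, 5, 7, 8, 9, 11, 12, 14, 16, 18, 20}
|A + A| = 20

|A + A| = 20


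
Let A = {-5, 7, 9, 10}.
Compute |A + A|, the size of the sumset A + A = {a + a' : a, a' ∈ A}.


A + A = {a + a' : a, a' ∈ A}; |A| = 4.
General bounds: 2|A| - 1 ≤ |A + A| ≤ |A|(|A|+1)/2, i.e. 7 ≤ |A + A| ≤ 10.
Lower bound 2|A|-1 is attained iff A is an arithmetic progression.
Enumerate sums a + a' for a ≤ a' (symmetric, so this suffices):
a = -5: -5+-5=-10, -5+7=2, -5+9=4, -5+10=5
a = 7: 7+7=14, 7+9=16, 7+10=17
a = 9: 9+9=18, 9+10=19
a = 10: 10+10=20
Distinct sums: {-10, 2, 4, 5, 14, 16, 17, 18, 19, 20}
|A + A| = 10

|A + A| = 10


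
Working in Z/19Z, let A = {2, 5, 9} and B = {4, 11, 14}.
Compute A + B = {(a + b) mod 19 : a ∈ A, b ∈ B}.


Work in Z/19Z: reduce every sum a + b modulo 19.
Enumerate all 9 pairs:
a = 2: 2+4=6, 2+11=13, 2+14=16
a = 5: 5+4=9, 5+11=16, 5+14=0
a = 9: 9+4=13, 9+11=1, 9+14=4
Distinct residues collected: {0, 1, 4, 6, 9, 13, 16}
|A + B| = 7 (out of 19 total residues).

A + B = {0, 1, 4, 6, 9, 13, 16}


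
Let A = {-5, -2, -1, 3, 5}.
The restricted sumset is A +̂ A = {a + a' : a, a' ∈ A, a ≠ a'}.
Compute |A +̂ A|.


Restricted sumset: A +̂ A = {a + a' : a ∈ A, a' ∈ A, a ≠ a'}.
Equivalently, take A + A and drop any sum 2a that is achievable ONLY as a + a for a ∈ A (i.e. sums representable only with equal summands).
Enumerate pairs (a, a') with a < a' (symmetric, so each unordered pair gives one sum; this covers all a ≠ a'):
  -5 + -2 = -7
  -5 + -1 = -6
  -5 + 3 = -2
  -5 + 5 = 0
  -2 + -1 = -3
  -2 + 3 = 1
  -2 + 5 = 3
  -1 + 3 = 2
  -1 + 5 = 4
  3 + 5 = 8
Collected distinct sums: {-7, -6, -3, -2, 0, 1, 2, 3, 4, 8}
|A +̂ A| = 10
(Reference bound: |A +̂ A| ≥ 2|A| - 3 for |A| ≥ 2, with |A| = 5 giving ≥ 7.)

|A +̂ A| = 10


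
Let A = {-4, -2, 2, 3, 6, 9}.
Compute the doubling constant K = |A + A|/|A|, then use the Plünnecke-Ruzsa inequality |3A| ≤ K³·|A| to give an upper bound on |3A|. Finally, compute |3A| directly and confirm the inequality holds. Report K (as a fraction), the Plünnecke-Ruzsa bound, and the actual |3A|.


|A| = 6.
Step 1: Compute A + A by enumerating all 36 pairs.
A + A = {-8, -6, -4, -2, -1, 0, 1, 2, 4, 5, 6, 7, 8, 9, 11, 12, 15, 18}, so |A + A| = 18.
Step 2: Doubling constant K = |A + A|/|A| = 18/6 = 18/6 ≈ 3.0000.
Step 3: Plünnecke-Ruzsa gives |3A| ≤ K³·|A| = (3.0000)³ · 6 ≈ 162.0000.
Step 4: Compute 3A = A + A + A directly by enumerating all triples (a,b,c) ∈ A³; |3A| = 32.
Step 5: Check 32 ≤ 162.0000? Yes ✓.

K = 18/6, Plünnecke-Ruzsa bound K³|A| ≈ 162.0000, |3A| = 32, inequality holds.


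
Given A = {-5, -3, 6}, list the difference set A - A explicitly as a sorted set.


A - A = {a - a' : a, a' ∈ A}.
Compute a - a' for each ordered pair (a, a'):
a = -5: -5--5=0, -5--3=-2, -5-6=-11
a = -3: -3--5=2, -3--3=0, -3-6=-9
a = 6: 6--5=11, 6--3=9, 6-6=0
Collecting distinct values (and noting 0 appears from a-a):
A - A = {-11, -9, -2, 0, 2, 9, 11}
|A - A| = 7

A - A = {-11, -9, -2, 0, 2, 9, 11}


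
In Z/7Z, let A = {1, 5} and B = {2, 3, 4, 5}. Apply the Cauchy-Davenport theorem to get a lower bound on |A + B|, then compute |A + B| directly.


Cauchy-Davenport: |A + B| ≥ min(p, |A| + |B| - 1) for A, B nonempty in Z/pZ.
|A| = 2, |B| = 4, p = 7.
CD lower bound = min(7, 2 + 4 - 1) = min(7, 5) = 5.
Compute A + B mod 7 directly:
a = 1: 1+2=3, 1+3=4, 1+4=5, 1+5=6
a = 5: 5+2=0, 5+3=1, 5+4=2, 5+5=3
A + B = {0, 1, 2, 3, 4, 5, 6}, so |A + B| = 7.
Verify: 7 ≥ 5? Yes ✓.

CD lower bound = 5, actual |A + B| = 7.


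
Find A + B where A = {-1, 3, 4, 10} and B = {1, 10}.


A + B = {a + b : a ∈ A, b ∈ B}.
Enumerate all |A|·|B| = 4·2 = 8 pairs (a, b) and collect distinct sums.
a = -1: -1+1=0, -1+10=9
a = 3: 3+1=4, 3+10=13
a = 4: 4+1=5, 4+10=14
a = 10: 10+1=11, 10+10=20
Collecting distinct sums: A + B = {0, 4, 5, 9, 11, 13, 14, 20}
|A + B| = 8

A + B = {0, 4, 5, 9, 11, 13, 14, 20}


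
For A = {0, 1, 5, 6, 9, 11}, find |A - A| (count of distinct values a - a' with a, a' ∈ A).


A - A = {a - a' : a, a' ∈ A}; |A| = 6.
Bounds: 2|A|-1 ≤ |A - A| ≤ |A|² - |A| + 1, i.e. 11 ≤ |A - A| ≤ 31.
Note: 0 ∈ A - A always (from a - a). The set is symmetric: if d ∈ A - A then -d ∈ A - A.
Enumerate nonzero differences d = a - a' with a > a' (then include -d):
Positive differences: {1, 2, 3, 4, 5, 6, 8, 9, 10, 11}
Full difference set: {0} ∪ (positive diffs) ∪ (negative diffs).
|A - A| = 1 + 2·10 = 21 (matches direct enumeration: 21).

|A - A| = 21


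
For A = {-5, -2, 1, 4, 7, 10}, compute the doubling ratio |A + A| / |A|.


|A| = 6.
Compute A + A by enumerating all 36 pairs.
A + A = {-10, -7, -4, -1, 2, 5, 8, 11, 14, 17, 20}, so |A + A| = 11.
K = |A + A| / |A| = 11/6 (already in lowest terms) ≈ 1.8333.
Reference: AP of size 6 gives K = 11/6 ≈ 1.8333; a fully generic set of size 6 gives K ≈ 3.5000.

|A| = 6, |A + A| = 11, K = 11/6.


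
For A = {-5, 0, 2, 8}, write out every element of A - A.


A - A = {a - a' : a, a' ∈ A}.
Compute a - a' for each ordered pair (a, a'):
a = -5: -5--5=0, -5-0=-5, -5-2=-7, -5-8=-13
a = 0: 0--5=5, 0-0=0, 0-2=-2, 0-8=-8
a = 2: 2--5=7, 2-0=2, 2-2=0, 2-8=-6
a = 8: 8--5=13, 8-0=8, 8-2=6, 8-8=0
Collecting distinct values (and noting 0 appears from a-a):
A - A = {-13, -8, -7, -6, -5, -2, 0, 2, 5, 6, 7, 8, 13}
|A - A| = 13

A - A = {-13, -8, -7, -6, -5, -2, 0, 2, 5, 6, 7, 8, 13}


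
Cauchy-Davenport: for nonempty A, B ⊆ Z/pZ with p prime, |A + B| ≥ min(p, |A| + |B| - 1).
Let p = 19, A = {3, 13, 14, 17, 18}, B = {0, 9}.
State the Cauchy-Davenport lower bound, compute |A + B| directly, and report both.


Cauchy-Davenport: |A + B| ≥ min(p, |A| + |B| - 1) for A, B nonempty in Z/pZ.
|A| = 5, |B| = 2, p = 19.
CD lower bound = min(19, 5 + 2 - 1) = min(19, 6) = 6.
Compute A + B mod 19 directly:
a = 3: 3+0=3, 3+9=12
a = 13: 13+0=13, 13+9=3
a = 14: 14+0=14, 14+9=4
a = 17: 17+0=17, 17+9=7
a = 18: 18+0=18, 18+9=8
A + B = {3, 4, 7, 8, 12, 13, 14, 17, 18}, so |A + B| = 9.
Verify: 9 ≥ 6? Yes ✓.

CD lower bound = 6, actual |A + B| = 9.


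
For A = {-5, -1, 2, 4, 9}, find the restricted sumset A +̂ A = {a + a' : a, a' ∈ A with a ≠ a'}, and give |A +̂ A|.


Restricted sumset: A +̂ A = {a + a' : a ∈ A, a' ∈ A, a ≠ a'}.
Equivalently, take A + A and drop any sum 2a that is achievable ONLY as a + a for a ∈ A (i.e. sums representable only with equal summands).
Enumerate pairs (a, a') with a < a' (symmetric, so each unordered pair gives one sum; this covers all a ≠ a'):
  -5 + -1 = -6
  -5 + 2 = -3
  -5 + 4 = -1
  -5 + 9 = 4
  -1 + 2 = 1
  -1 + 4 = 3
  -1 + 9 = 8
  2 + 4 = 6
  2 + 9 = 11
  4 + 9 = 13
Collected distinct sums: {-6, -3, -1, 1, 3, 4, 6, 8, 11, 13}
|A +̂ A| = 10
(Reference bound: |A +̂ A| ≥ 2|A| - 3 for |A| ≥ 2, with |A| = 5 giving ≥ 7.)

|A +̂ A| = 10


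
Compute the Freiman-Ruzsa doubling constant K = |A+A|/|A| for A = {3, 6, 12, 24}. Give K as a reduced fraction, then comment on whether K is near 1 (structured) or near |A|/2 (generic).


|A| = 4.
Compute A + A by enumerating all 16 pairs.
A + A = {6, 9, 12, 15, 18, 24, 27, 30, 36, 48}, so |A + A| = 10.
K = |A + A| / |A| = 10/4 = 5/2 ≈ 2.5000.
Reference: AP of size 4 gives K = 7/4 ≈ 1.7500; a fully generic set of size 4 gives K ≈ 2.5000.

|A| = 4, |A + A| = 10, K = 10/4 = 5/2.


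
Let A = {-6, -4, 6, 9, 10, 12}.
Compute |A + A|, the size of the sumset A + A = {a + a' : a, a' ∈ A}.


A + A = {a + a' : a, a' ∈ A}; |A| = 6.
General bounds: 2|A| - 1 ≤ |A + A| ≤ |A|(|A|+1)/2, i.e. 11 ≤ |A + A| ≤ 21.
Lower bound 2|A|-1 is attained iff A is an arithmetic progression.
Enumerate sums a + a' for a ≤ a' (symmetric, so this suffices):
a = -6: -6+-6=-12, -6+-4=-10, -6+6=0, -6+9=3, -6+10=4, -6+12=6
a = -4: -4+-4=-8, -4+6=2, -4+9=5, -4+10=6, -4+12=8
a = 6: 6+6=12, 6+9=15, 6+10=16, 6+12=18
a = 9: 9+9=18, 9+10=19, 9+12=21
a = 10: 10+10=20, 10+12=22
a = 12: 12+12=24
Distinct sums: {-12, -10, -8, 0, 2, 3, 4, 5, 6, 8, 12, 15, 16, 18, 19, 20, 21, 22, 24}
|A + A| = 19

|A + A| = 19


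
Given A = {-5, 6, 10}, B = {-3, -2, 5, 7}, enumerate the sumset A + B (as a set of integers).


A + B = {a + b : a ∈ A, b ∈ B}.
Enumerate all |A|·|B| = 3·4 = 12 pairs (a, b) and collect distinct sums.
a = -5: -5+-3=-8, -5+-2=-7, -5+5=0, -5+7=2
a = 6: 6+-3=3, 6+-2=4, 6+5=11, 6+7=13
a = 10: 10+-3=7, 10+-2=8, 10+5=15, 10+7=17
Collecting distinct sums: A + B = {-8, -7, 0, 2, 3, 4, 7, 8, 11, 13, 15, 17}
|A + B| = 12

A + B = {-8, -7, 0, 2, 3, 4, 7, 8, 11, 13, 15, 17}


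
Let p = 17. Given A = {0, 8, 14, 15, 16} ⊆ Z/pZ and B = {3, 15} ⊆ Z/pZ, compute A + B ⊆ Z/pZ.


Work in Z/17Z: reduce every sum a + b modulo 17.
Enumerate all 10 pairs:
a = 0: 0+3=3, 0+15=15
a = 8: 8+3=11, 8+15=6
a = 14: 14+3=0, 14+15=12
a = 15: 15+3=1, 15+15=13
a = 16: 16+3=2, 16+15=14
Distinct residues collected: {0, 1, 2, 3, 6, 11, 12, 13, 14, 15}
|A + B| = 10 (out of 17 total residues).

A + B = {0, 1, 2, 3, 6, 11, 12, 13, 14, 15}


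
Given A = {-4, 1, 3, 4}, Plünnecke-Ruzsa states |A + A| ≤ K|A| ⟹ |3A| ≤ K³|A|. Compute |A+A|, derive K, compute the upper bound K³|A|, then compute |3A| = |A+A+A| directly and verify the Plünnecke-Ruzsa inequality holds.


|A| = 4.
Step 1: Compute A + A by enumerating all 16 pairs.
A + A = {-8, -3, -1, 0, 2, 4, 5, 6, 7, 8}, so |A + A| = 10.
Step 2: Doubling constant K = |A + A|/|A| = 10/4 = 10/4 ≈ 2.5000.
Step 3: Plünnecke-Ruzsa gives |3A| ≤ K³·|A| = (2.5000)³ · 4 ≈ 62.5000.
Step 4: Compute 3A = A + A + A directly by enumerating all triples (a,b,c) ∈ A³; |3A| = 18.
Step 5: Check 18 ≤ 62.5000? Yes ✓.

K = 10/4, Plünnecke-Ruzsa bound K³|A| ≈ 62.5000, |3A| = 18, inequality holds.


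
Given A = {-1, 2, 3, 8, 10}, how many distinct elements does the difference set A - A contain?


A - A = {a - a' : a, a' ∈ A}; |A| = 5.
Bounds: 2|A|-1 ≤ |A - A| ≤ |A|² - |A| + 1, i.e. 9 ≤ |A - A| ≤ 21.
Note: 0 ∈ A - A always (from a - a). The set is symmetric: if d ∈ A - A then -d ∈ A - A.
Enumerate nonzero differences d = a - a' with a > a' (then include -d):
Positive differences: {1, 2, 3, 4, 5, 6, 7, 8, 9, 11}
Full difference set: {0} ∪ (positive diffs) ∪ (negative diffs).
|A - A| = 1 + 2·10 = 21 (matches direct enumeration: 21).

|A - A| = 21


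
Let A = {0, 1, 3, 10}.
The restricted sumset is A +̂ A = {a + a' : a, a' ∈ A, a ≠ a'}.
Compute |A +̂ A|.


Restricted sumset: A +̂ A = {a + a' : a ∈ A, a' ∈ A, a ≠ a'}.
Equivalently, take A + A and drop any sum 2a that is achievable ONLY as a + a for a ∈ A (i.e. sums representable only with equal summands).
Enumerate pairs (a, a') with a < a' (symmetric, so each unordered pair gives one sum; this covers all a ≠ a'):
  0 + 1 = 1
  0 + 3 = 3
  0 + 10 = 10
  1 + 3 = 4
  1 + 10 = 11
  3 + 10 = 13
Collected distinct sums: {1, 3, 4, 10, 11, 13}
|A +̂ A| = 6
(Reference bound: |A +̂ A| ≥ 2|A| - 3 for |A| ≥ 2, with |A| = 4 giving ≥ 5.)

|A +̂ A| = 6


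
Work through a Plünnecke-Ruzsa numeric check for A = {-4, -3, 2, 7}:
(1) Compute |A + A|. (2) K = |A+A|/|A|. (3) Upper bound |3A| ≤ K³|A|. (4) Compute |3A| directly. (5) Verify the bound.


|A| = 4.
Step 1: Compute A + A by enumerating all 16 pairs.
A + A = {-8, -7, -6, -2, -1, 3, 4, 9, 14}, so |A + A| = 9.
Step 2: Doubling constant K = |A + A|/|A| = 9/4 = 9/4 ≈ 2.2500.
Step 3: Plünnecke-Ruzsa gives |3A| ≤ K³·|A| = (2.2500)³ · 4 ≈ 45.5625.
Step 4: Compute 3A = A + A + A directly by enumerating all triples (a,b,c) ∈ A³; |3A| = 16.
Step 5: Check 16 ≤ 45.5625? Yes ✓.

K = 9/4, Plünnecke-Ruzsa bound K³|A| ≈ 45.5625, |3A| = 16, inequality holds.


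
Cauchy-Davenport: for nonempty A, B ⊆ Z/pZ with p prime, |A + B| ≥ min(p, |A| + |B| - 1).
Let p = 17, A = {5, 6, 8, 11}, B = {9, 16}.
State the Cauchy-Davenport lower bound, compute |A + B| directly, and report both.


Cauchy-Davenport: |A + B| ≥ min(p, |A| + |B| - 1) for A, B nonempty in Z/pZ.
|A| = 4, |B| = 2, p = 17.
CD lower bound = min(17, 4 + 2 - 1) = min(17, 5) = 5.
Compute A + B mod 17 directly:
a = 5: 5+9=14, 5+16=4
a = 6: 6+9=15, 6+16=5
a = 8: 8+9=0, 8+16=7
a = 11: 11+9=3, 11+16=10
A + B = {0, 3, 4, 5, 7, 10, 14, 15}, so |A + B| = 8.
Verify: 8 ≥ 5? Yes ✓.

CD lower bound = 5, actual |A + B| = 8.


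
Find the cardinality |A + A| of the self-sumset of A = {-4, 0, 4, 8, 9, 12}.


A + A = {a + a' : a, a' ∈ A}; |A| = 6.
General bounds: 2|A| - 1 ≤ |A + A| ≤ |A|(|A|+1)/2, i.e. 11 ≤ |A + A| ≤ 21.
Lower bound 2|A|-1 is attained iff A is an arithmetic progression.
Enumerate sums a + a' for a ≤ a' (symmetric, so this suffices):
a = -4: -4+-4=-8, -4+0=-4, -4+4=0, -4+8=4, -4+9=5, -4+12=8
a = 0: 0+0=0, 0+4=4, 0+8=8, 0+9=9, 0+12=12
a = 4: 4+4=8, 4+8=12, 4+9=13, 4+12=16
a = 8: 8+8=16, 8+9=17, 8+12=20
a = 9: 9+9=18, 9+12=21
a = 12: 12+12=24
Distinct sums: {-8, -4, 0, 4, 5, 8, 9, 12, 13, 16, 17, 18, 20, 21, 24}
|A + A| = 15

|A + A| = 15


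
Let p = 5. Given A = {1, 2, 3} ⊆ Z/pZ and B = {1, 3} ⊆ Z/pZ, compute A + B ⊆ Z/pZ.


Work in Z/5Z: reduce every sum a + b modulo 5.
Enumerate all 6 pairs:
a = 1: 1+1=2, 1+3=4
a = 2: 2+1=3, 2+3=0
a = 3: 3+1=4, 3+3=1
Distinct residues collected: {0, 1, 2, 3, 4}
|A + B| = 5 (out of 5 total residues).

A + B = {0, 1, 2, 3, 4}


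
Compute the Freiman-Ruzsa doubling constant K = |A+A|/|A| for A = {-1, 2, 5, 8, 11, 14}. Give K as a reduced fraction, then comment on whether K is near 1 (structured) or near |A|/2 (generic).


|A| = 6.
Compute A + A by enumerating all 36 pairs.
A + A = {-2, 1, 4, 7, 10, 13, 16, 19, 22, 25, 28}, so |A + A| = 11.
K = |A + A| / |A| = 11/6 (already in lowest terms) ≈ 1.8333.
Reference: AP of size 6 gives K = 11/6 ≈ 1.8333; a fully generic set of size 6 gives K ≈ 3.5000.

|A| = 6, |A + A| = 11, K = 11/6.


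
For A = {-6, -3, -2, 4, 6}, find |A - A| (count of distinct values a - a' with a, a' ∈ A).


A - A = {a - a' : a, a' ∈ A}; |A| = 5.
Bounds: 2|A|-1 ≤ |A - A| ≤ |A|² - |A| + 1, i.e. 9 ≤ |A - A| ≤ 21.
Note: 0 ∈ A - A always (from a - a). The set is symmetric: if d ∈ A - A then -d ∈ A - A.
Enumerate nonzero differences d = a - a' with a > a' (then include -d):
Positive differences: {1, 2, 3, 4, 6, 7, 8, 9, 10, 12}
Full difference set: {0} ∪ (positive diffs) ∪ (negative diffs).
|A - A| = 1 + 2·10 = 21 (matches direct enumeration: 21).

|A - A| = 21


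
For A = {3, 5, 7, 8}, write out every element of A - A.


A - A = {a - a' : a, a' ∈ A}.
Compute a - a' for each ordered pair (a, a'):
a = 3: 3-3=0, 3-5=-2, 3-7=-4, 3-8=-5
a = 5: 5-3=2, 5-5=0, 5-7=-2, 5-8=-3
a = 7: 7-3=4, 7-5=2, 7-7=0, 7-8=-1
a = 8: 8-3=5, 8-5=3, 8-7=1, 8-8=0
Collecting distinct values (and noting 0 appears from a-a):
A - A = {-5, -4, -3, -2, -1, 0, 1, 2, 3, 4, 5}
|A - A| = 11

A - A = {-5, -4, -3, -2, -1, 0, 1, 2, 3, 4, 5}


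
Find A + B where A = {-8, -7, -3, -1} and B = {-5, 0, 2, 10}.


A + B = {a + b : a ∈ A, b ∈ B}.
Enumerate all |A|·|B| = 4·4 = 16 pairs (a, b) and collect distinct sums.
a = -8: -8+-5=-13, -8+0=-8, -8+2=-6, -8+10=2
a = -7: -7+-5=-12, -7+0=-7, -7+2=-5, -7+10=3
a = -3: -3+-5=-8, -3+0=-3, -3+2=-1, -3+10=7
a = -1: -1+-5=-6, -1+0=-1, -1+2=1, -1+10=9
Collecting distinct sums: A + B = {-13, -12, -8, -7, -6, -5, -3, -1, 1, 2, 3, 7, 9}
|A + B| = 13

A + B = {-13, -12, -8, -7, -6, -5, -3, -1, 1, 2, 3, 7, 9}


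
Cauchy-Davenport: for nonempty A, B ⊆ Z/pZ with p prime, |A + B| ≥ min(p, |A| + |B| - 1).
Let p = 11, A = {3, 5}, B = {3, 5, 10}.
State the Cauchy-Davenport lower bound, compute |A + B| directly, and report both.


Cauchy-Davenport: |A + B| ≥ min(p, |A| + |B| - 1) for A, B nonempty in Z/pZ.
|A| = 2, |B| = 3, p = 11.
CD lower bound = min(11, 2 + 3 - 1) = min(11, 4) = 4.
Compute A + B mod 11 directly:
a = 3: 3+3=6, 3+5=8, 3+10=2
a = 5: 5+3=8, 5+5=10, 5+10=4
A + B = {2, 4, 6, 8, 10}, so |A + B| = 5.
Verify: 5 ≥ 4? Yes ✓.

CD lower bound = 4, actual |A + B| = 5.


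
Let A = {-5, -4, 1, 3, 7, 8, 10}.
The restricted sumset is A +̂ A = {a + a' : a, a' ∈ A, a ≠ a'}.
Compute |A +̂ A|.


Restricted sumset: A +̂ A = {a + a' : a ∈ A, a' ∈ A, a ≠ a'}.
Equivalently, take A + A and drop any sum 2a that is achievable ONLY as a + a for a ∈ A (i.e. sums representable only with equal summands).
Enumerate pairs (a, a') with a < a' (symmetric, so each unordered pair gives one sum; this covers all a ≠ a'):
  -5 + -4 = -9
  -5 + 1 = -4
  -5 + 3 = -2
  -5 + 7 = 2
  -5 + 8 = 3
  -5 + 10 = 5
  -4 + 1 = -3
  -4 + 3 = -1
  -4 + 7 = 3
  -4 + 8 = 4
  -4 + 10 = 6
  1 + 3 = 4
  1 + 7 = 8
  1 + 8 = 9
  1 + 10 = 11
  3 + 7 = 10
  3 + 8 = 11
  3 + 10 = 13
  7 + 8 = 15
  7 + 10 = 17
  8 + 10 = 18
Collected distinct sums: {-9, -4, -3, -2, -1, 2, 3, 4, 5, 6, 8, 9, 10, 11, 13, 15, 17, 18}
|A +̂ A| = 18
(Reference bound: |A +̂ A| ≥ 2|A| - 3 for |A| ≥ 2, with |A| = 7 giving ≥ 11.)

|A +̂ A| = 18
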